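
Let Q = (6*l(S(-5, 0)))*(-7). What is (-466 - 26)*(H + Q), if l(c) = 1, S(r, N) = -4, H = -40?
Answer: 40344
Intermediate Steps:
Q = -42 (Q = (6*1)*(-7) = 6*(-7) = -42)
(-466 - 26)*(H + Q) = (-466 - 26)*(-40 - 42) = -492*(-82) = 40344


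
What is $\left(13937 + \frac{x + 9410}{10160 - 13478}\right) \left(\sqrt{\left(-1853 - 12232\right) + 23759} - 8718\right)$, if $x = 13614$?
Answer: $- \frac{67157575726}{553} + \frac{23109971 \sqrt{9674}}{1659} \approx -1.2007 \cdot 10^{8}$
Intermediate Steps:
$\left(13937 + \frac{x + 9410}{10160 - 13478}\right) \left(\sqrt{\left(-1853 - 12232\right) + 23759} - 8718\right) = \left(13937 + \frac{13614 + 9410}{10160 - 13478}\right) \left(\sqrt{\left(-1853 - 12232\right) + 23759} - 8718\right) = \left(13937 + \frac{23024}{-3318}\right) \left(\sqrt{-14085 + 23759} - 8718\right) = \left(13937 + 23024 \left(- \frac{1}{3318}\right)\right) \left(\sqrt{9674} - 8718\right) = \left(13937 - \frac{11512}{1659}\right) \left(-8718 + \sqrt{9674}\right) = \frac{23109971 \left(-8718 + \sqrt{9674}\right)}{1659} = - \frac{67157575726}{553} + \frac{23109971 \sqrt{9674}}{1659}$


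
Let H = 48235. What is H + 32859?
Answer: 81094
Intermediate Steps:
H + 32859 = 48235 + 32859 = 81094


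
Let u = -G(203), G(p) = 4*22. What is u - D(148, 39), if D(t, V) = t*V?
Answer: -5860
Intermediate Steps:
D(t, V) = V*t
G(p) = 88
u = -88 (u = -1*88 = -88)
u - D(148, 39) = -88 - 39*148 = -88 - 1*5772 = -88 - 5772 = -5860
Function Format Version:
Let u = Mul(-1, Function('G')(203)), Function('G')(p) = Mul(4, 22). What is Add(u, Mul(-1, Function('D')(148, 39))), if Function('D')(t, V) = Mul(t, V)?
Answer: -5860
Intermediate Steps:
Function('D')(t, V) = Mul(V, t)
Function('G')(p) = 88
u = -88 (u = Mul(-1, 88) = -88)
Add(u, Mul(-1, Function('D')(148, 39))) = Add(-88, Mul(-1, Mul(39, 148))) = Add(-88, Mul(-1, 5772)) = Add(-88, -5772) = -5860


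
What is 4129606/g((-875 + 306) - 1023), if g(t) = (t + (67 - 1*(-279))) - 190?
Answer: -2064803/718 ≈ -2875.8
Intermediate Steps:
g(t) = 156 + t (g(t) = (t + (67 + 279)) - 190 = (t + 346) - 190 = (346 + t) - 190 = 156 + t)
4129606/g((-875 + 306) - 1023) = 4129606/(156 + ((-875 + 306) - 1023)) = 4129606/(156 + (-569 - 1023)) = 4129606/(156 - 1592) = 4129606/(-1436) = 4129606*(-1/1436) = -2064803/718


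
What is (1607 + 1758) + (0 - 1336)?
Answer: 2029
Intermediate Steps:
(1607 + 1758) + (0 - 1336) = 3365 - 1336 = 2029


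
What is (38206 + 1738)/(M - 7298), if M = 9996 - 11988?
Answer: -19972/4645 ≈ -4.2997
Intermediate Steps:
M = -1992
(38206 + 1738)/(M - 7298) = (38206 + 1738)/(-1992 - 7298) = 39944/(-9290) = 39944*(-1/9290) = -19972/4645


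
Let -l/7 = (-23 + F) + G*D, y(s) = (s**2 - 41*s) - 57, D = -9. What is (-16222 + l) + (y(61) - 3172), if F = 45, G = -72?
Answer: -22921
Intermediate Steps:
y(s) = -57 + s**2 - 41*s
l = -4690 (l = -7*((-23 + 45) - 72*(-9)) = -7*(22 + 648) = -7*670 = -4690)
(-16222 + l) + (y(61) - 3172) = (-16222 - 4690) + ((-57 + 61**2 - 41*61) - 3172) = -20912 + ((-57 + 3721 - 2501) - 3172) = -20912 + (1163 - 3172) = -20912 - 2009 = -22921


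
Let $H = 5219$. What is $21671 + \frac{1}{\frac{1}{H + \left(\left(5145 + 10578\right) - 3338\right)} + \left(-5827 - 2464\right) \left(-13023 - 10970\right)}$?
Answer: $\frac{75889515675660767}{3501892652653} \approx 21671.0$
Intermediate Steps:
$21671 + \frac{1}{\frac{1}{H + \left(\left(5145 + 10578\right) - 3338\right)} + \left(-5827 - 2464\right) \left(-13023 - 10970\right)} = 21671 + \frac{1}{\frac{1}{5219 + \left(\left(5145 + 10578\right) - 3338\right)} + \left(-5827 - 2464\right) \left(-13023 - 10970\right)} = 21671 + \frac{1}{\frac{1}{5219 + \left(15723 - 3338\right)} - -198925963} = 21671 + \frac{1}{\frac{1}{5219 + 12385} + 198925963} = 21671 + \frac{1}{\frac{1}{17604} + 198925963} = 21671 + \frac{1}{\frac{3501892652653}{17604}} = 21671 + \frac{17604}{3501892652653} = \frac{75889515675660767}{3501892652653}$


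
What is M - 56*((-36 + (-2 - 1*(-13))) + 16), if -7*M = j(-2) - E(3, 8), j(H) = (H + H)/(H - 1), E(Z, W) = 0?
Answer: 10580/21 ≈ 503.81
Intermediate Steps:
j(H) = 2*H/(-1 + H) (j(H) = (2*H)/(-1 + H) = 2*H/(-1 + H))
M = -4/21 (M = -(2*(-2)/(-1 - 2) - 1*0)/7 = -(2*(-2)/(-3) + 0)/7 = -(2*(-2)*(-⅓) + 0)/7 = -(4/3 + 0)/7 = -⅐*4/3 = -4/21 ≈ -0.19048)
M - 56*((-36 + (-2 - 1*(-13))) + 16) = -4/21 - 56*((-36 + (-2 - 1*(-13))) + 16) = -4/21 - 56*((-36 + (-2 + 13)) + 16) = -4/21 - 56*((-36 + 11) + 16) = -4/21 - 56*(-25 + 16) = -4/21 - 56*(-9) = -4/21 + 504 = 10580/21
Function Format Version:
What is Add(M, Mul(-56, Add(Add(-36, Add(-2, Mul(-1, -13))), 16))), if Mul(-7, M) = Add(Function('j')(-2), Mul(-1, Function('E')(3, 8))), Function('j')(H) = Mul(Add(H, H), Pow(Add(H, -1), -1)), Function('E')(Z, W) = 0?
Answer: Rational(10580, 21) ≈ 503.81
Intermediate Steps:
Function('j')(H) = Mul(2, H, Pow(Add(-1, H), -1)) (Function('j')(H) = Mul(Mul(2, H), Pow(Add(-1, H), -1)) = Mul(2, H, Pow(Add(-1, H), -1)))
M = Rational(-4, 21) (M = Mul(Rational(-1, 7), Add(Mul(2, -2, Pow(Add(-1, -2), -1)), Mul(-1, 0))) = Mul(Rational(-1, 7), Add(Mul(2, -2, Pow(-3, -1)), 0)) = Mul(Rational(-1, 7), Add(Mul(2, -2, Rational(-1, 3)), 0)) = Mul(Rational(-1, 7), Add(Rational(4, 3), 0)) = Mul(Rational(-1, 7), Rational(4, 3)) = Rational(-4, 21) ≈ -0.19048)
Add(M, Mul(-56, Add(Add(-36, Add(-2, Mul(-1, -13))), 16))) = Add(Rational(-4, 21), Mul(-56, Add(Add(-36, Add(-2, Mul(-1, -13))), 16))) = Add(Rational(-4, 21), Mul(-56, Add(Add(-36, Add(-2, 13)), 16))) = Add(Rational(-4, 21), Mul(-56, Add(Add(-36, 11), 16))) = Add(Rational(-4, 21), Mul(-56, Add(-25, 16))) = Add(Rational(-4, 21), Mul(-56, -9)) = Add(Rational(-4, 21), 504) = Rational(10580, 21)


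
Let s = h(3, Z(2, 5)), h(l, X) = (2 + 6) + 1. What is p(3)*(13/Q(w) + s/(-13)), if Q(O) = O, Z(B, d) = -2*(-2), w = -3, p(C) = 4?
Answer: -784/39 ≈ -20.103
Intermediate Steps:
Z(B, d) = 4
h(l, X) = 9 (h(l, X) = 8 + 1 = 9)
s = 9
p(3)*(13/Q(w) + s/(-13)) = 4*(13/(-3) + 9/(-13)) = 4*(13*(-1/3) + 9*(-1/13)) = 4*(-13/3 - 9/13) = 4*(-196/39) = -784/39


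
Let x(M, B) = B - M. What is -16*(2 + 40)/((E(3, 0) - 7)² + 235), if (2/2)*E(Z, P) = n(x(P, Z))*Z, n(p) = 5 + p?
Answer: -168/131 ≈ -1.2824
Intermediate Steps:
E(Z, P) = Z*(5 + Z - P) (E(Z, P) = (5 + (Z - P))*Z = (5 + Z - P)*Z = Z*(5 + Z - P))
-16*(2 + 40)/((E(3, 0) - 7)² + 235) = -16*(2 + 40)/((3*(5 + 3 - 1*0) - 7)² + 235) = -672/((3*(5 + 3 + 0) - 7)² + 235) = -672/((3*8 - 7)² + 235) = -672/((24 - 7)² + 235) = -672/(17² + 235) = -672/(289 + 235) = -672/524 = -16*21/262 = -168/131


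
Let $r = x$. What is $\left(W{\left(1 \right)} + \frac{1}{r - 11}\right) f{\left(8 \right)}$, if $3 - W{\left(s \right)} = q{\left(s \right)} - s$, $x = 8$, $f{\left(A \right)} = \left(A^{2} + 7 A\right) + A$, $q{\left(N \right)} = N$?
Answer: $\frac{1024}{3} \approx 341.33$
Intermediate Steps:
$f{\left(A \right)} = A^{2} + 8 A$
$W{\left(s \right)} = 3$ ($W{\left(s \right)} = 3 - \left(s - s\right) = 3 - 0 = 3 + 0 = 3$)
$r = 8$
$\left(W{\left(1 \right)} + \frac{1}{r - 11}\right) f{\left(8 \right)} = \left(3 + \frac{1}{8 - 11}\right) 8 \left(8 + 8\right) = \left(3 + \frac{1}{-3}\right) 8 \cdot 16 = \left(3 - \frac{1}{3}\right) 128 = \frac{8}{3} \cdot 128 = \frac{1024}{3}$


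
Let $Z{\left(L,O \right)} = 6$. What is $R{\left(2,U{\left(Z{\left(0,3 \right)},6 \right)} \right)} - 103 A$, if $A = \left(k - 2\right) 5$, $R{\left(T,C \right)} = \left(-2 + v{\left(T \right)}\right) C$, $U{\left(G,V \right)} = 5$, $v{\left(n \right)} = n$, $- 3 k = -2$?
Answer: $\frac{2060}{3} \approx 686.67$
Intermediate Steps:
$k = \frac{2}{3}$ ($k = \left(- \frac{1}{3}\right) \left(-2\right) = \frac{2}{3} \approx 0.66667$)
$R{\left(T,C \right)} = C \left(-2 + T\right)$ ($R{\left(T,C \right)} = \left(-2 + T\right) C = C \left(-2 + T\right)$)
$A = - \frac{20}{3}$ ($A = \left(\frac{2}{3} - 2\right) 5 = \left(- \frac{4}{3}\right) 5 = - \frac{20}{3} \approx -6.6667$)
$R{\left(2,U{\left(Z{\left(0,3 \right)},6 \right)} \right)} - 103 A = 5 \left(-2 + 2\right) - - \frac{2060}{3} = 5 \cdot 0 + \frac{2060}{3} = 0 + \frac{2060}{3} = \frac{2060}{3}$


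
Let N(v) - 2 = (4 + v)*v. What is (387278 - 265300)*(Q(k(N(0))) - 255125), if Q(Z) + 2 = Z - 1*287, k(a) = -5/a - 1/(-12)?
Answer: -186931102033/6 ≈ -3.1155e+10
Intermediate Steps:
N(v) = 2 + v*(4 + v) (N(v) = 2 + (4 + v)*v = 2 + v*(4 + v))
k(a) = 1/12 - 5/a (k(a) = -5/a - 1*(-1/12) = -5/a + 1/12 = 1/12 - 5/a)
Q(Z) = -289 + Z (Q(Z) = -2 + (Z - 1*287) = -2 + (Z - 287) = -2 + (-287 + Z) = -289 + Z)
(387278 - 265300)*(Q(k(N(0))) - 255125) = (387278 - 265300)*((-289 + (-60 + (2 + 0² + 4*0))/(12*(2 + 0² + 4*0))) - 255125) = 121978*((-289 + (-60 + (2 + 0 + 0))/(12*(2 + 0 + 0))) - 255125) = 121978*((-289 + (1/12)*(-60 + 2)/2) - 255125) = 121978*((-289 + (1/12)*(½)*(-58)) - 255125) = 121978*((-289 - 29/12) - 255125) = 121978*(-3497/12 - 255125) = 121978*(-3064997/12) = -186931102033/6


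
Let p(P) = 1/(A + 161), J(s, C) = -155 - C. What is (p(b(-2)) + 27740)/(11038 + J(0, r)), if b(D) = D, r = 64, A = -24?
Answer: 3800381/1482203 ≈ 2.5640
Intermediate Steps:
p(P) = 1/137 (p(P) = 1/(-24 + 161) = 1/137)
(p(b(-2)) + 27740)/(11038 + J(0, r)) = (1/137 + 27740)/(11038 + (-155 - 1*64)) = 3800381/(137*(11038 + (-155 - 64))) = 3800381/(137*(11038 - 219)) = (3800381/137)/10819 = (3800381/137)*(1/10819) = 3800381/1482203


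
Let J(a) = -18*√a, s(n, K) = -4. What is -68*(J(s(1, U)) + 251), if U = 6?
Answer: -17068 + 2448*I ≈ -17068.0 + 2448.0*I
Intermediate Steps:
-68*(J(s(1, U)) + 251) = -68*(-36*I + 251) = -68*(251 - 36*I) = -17068 + 2448*I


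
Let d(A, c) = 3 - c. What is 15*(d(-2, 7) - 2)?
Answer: -90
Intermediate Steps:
15*(d(-2, 7) - 2) = 15*((3 - 1*7) - 2) = 15*((3 - 7) - 2) = 15*(-4 - 2) = 15*(-6) = -90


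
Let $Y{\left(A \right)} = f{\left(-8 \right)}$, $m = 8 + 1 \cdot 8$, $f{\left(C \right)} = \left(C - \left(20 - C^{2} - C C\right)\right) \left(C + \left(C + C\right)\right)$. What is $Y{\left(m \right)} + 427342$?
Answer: $424942$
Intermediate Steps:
$f{\left(C \right)} = 3 C \left(-20 + C + 2 C^{2}\right)$ ($f{\left(C \right)} = \left(C + \left(\left(C^{2} + C^{2}\right) - 20\right)\right) \left(C + 2 C\right) = \left(C + \left(2 C^{2} - 20\right)\right) 3 C = \left(C + \left(-20 + 2 C^{2}\right)\right) 3 C = \left(-20 + C + 2 C^{2}\right) 3 C = 3 C \left(-20 + C + 2 C^{2}\right)$)
$m = 16$ ($m = 8 + 8 = 16$)
$Y{\left(A \right)} = -2400$ ($Y{\left(A \right)} = 3 \left(-8\right) \left(-20 - 8 + 2 \left(-8\right)^{2}\right) = 3 \left(-8\right) \left(-20 - 8 + 2 \cdot 64\right) = 3 \left(-8\right) \left(-20 - 8 + 128\right) = 3 \left(-8\right) 100 = -2400$)
$Y{\left(m \right)} + 427342 = -2400 + 427342 = 424942$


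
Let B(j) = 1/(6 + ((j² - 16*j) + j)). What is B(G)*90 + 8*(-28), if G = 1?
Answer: -941/4 ≈ -235.25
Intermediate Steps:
B(j) = 1/(6 + j² - 15*j) (B(j) = 1/(6 + (j² - 15*j)) = 1/(6 + j² - 15*j))
B(G)*90 + 8*(-28) = 90/(6 + 1² - 15*1) + 8*(-28) = 90/(6 + 1 - 15) - 224 = 90/(-8) - 224 = -⅛*90 - 224 = -45/4 - 224 = -941/4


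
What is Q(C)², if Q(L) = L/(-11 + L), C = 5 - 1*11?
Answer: 36/289 ≈ 0.12457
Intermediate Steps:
C = -6 (C = 5 - 11 = -6)
Q(C)² = (-6/(-11 - 6))² = (-6/(-17))² = (-6*(-1/17))² = (6/17)² = 36/289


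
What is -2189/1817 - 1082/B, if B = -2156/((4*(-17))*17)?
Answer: -569352137/979363 ≈ -581.35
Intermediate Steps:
B = 539/289 (B = -2156/((-68*17)) = -2156/(-1156) = -2156*(-1/1156) = 539/289 ≈ 1.8651)
-2189/1817 - 1082/B = -2189/1817 - 1082/539/289 = -2189*1/1817 - 1082*289/539 = -2189/1817 - 312698/539 = -569352137/979363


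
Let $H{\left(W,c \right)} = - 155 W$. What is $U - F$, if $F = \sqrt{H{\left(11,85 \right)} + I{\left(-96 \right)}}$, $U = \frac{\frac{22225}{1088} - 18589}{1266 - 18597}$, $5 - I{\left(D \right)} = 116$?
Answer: $\frac{20202607}{18856128} - 2 i \sqrt{454} \approx 1.0714 - 42.615 i$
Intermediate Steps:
$I{\left(D \right)} = -111$ ($I{\left(D \right)} = 5 - 116 = -111$)
$U = \frac{20202607}{18856128}$ ($U = \frac{22225 \cdot \frac{1}{1088} - 18589}{-17331} = \left(\frac{22225}{1088} - 18589\right) \left(- \frac{1}{17331}\right) = \left(- \frac{20202607}{1088}\right) \left(- \frac{1}{17331}\right) = \frac{20202607}{18856128} \approx 1.0714$)
$F = 2 i \sqrt{454}$ ($F = \sqrt{\left(-155\right) 11 - 111} = \sqrt{-1705 - 111} = \sqrt{-1816} = 2 i \sqrt{454} \approx 42.615 i$)
$U - F = \frac{20202607}{18856128} - 2 i \sqrt{454}$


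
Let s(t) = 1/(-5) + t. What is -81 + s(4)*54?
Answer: 621/5 ≈ 124.20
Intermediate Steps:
s(t) = -⅕ + t
-81 + s(4)*54 = -81 + (-⅕ + 4)*54 = -81 + (19/5)*54 = -81 + 1026/5 = 621/5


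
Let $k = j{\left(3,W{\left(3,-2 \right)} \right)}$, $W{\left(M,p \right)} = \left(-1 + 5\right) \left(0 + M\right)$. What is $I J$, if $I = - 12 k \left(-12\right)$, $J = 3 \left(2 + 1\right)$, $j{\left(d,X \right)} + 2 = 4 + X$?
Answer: $18144$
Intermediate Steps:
$W{\left(M,p \right)} = 4 M$
$j{\left(d,X \right)} = 2 + X$ ($j{\left(d,X \right)} = -2 + \left(4 + X\right) = 2 + X$)
$k = 14$ ($k = 2 + 4 \cdot 3 = 2 + 12 = 14$)
$J = 9$ ($J = 3 \cdot 3 = 9$)
$I = 2016$ ($I = \left(-12\right) 14 \left(-12\right) = \left(-168\right) \left(-12\right) = 2016$)
$I J = 2016 \cdot 9 = 18144$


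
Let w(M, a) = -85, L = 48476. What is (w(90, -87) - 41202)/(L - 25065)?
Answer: -1007/571 ≈ -1.7636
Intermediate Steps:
(w(90, -87) - 41202)/(L - 25065) = (-85 - 41202)/(48476 - 25065) = -41287/23411 = -41287*1/23411 = -1007/571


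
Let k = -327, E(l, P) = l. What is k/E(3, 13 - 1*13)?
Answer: -109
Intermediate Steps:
k/E(3, 13 - 1*13) = -327/3 = -327*1/3 = -109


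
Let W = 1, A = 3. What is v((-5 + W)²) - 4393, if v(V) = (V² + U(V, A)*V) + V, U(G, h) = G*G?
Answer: -25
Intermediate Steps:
U(G, h) = G²
v(V) = V + V² + V³ (v(V) = (V² + V²*V) + V = (V² + V³) + V = V + V² + V³)
v((-5 + W)²) - 4393 = (-5 + 1)²*(1 + (-5 + 1)² + ((-5 + 1)²)²) - 4393 = (-4)²*(1 + (-4)² + ((-4)²)²) - 4393 = 16*(1 + 16 + 16²) - 4393 = 16*(1 + 16 + 256) - 4393 = 16*273 - 4393 = 4368 - 4393 = -25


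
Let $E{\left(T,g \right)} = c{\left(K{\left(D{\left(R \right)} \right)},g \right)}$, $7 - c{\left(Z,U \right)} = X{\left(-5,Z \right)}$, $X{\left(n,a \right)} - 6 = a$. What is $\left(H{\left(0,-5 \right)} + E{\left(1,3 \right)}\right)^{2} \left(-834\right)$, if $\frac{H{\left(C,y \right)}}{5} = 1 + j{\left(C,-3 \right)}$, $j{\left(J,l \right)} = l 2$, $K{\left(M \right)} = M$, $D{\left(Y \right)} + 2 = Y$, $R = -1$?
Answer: $-367794$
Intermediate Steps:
$X{\left(n,a \right)} = 6 + a$
$D{\left(Y \right)} = -2 + Y$
$j{\left(J,l \right)} = 2 l$
$c{\left(Z,U \right)} = 1 - Z$ ($c{\left(Z,U \right)} = 7 - \left(6 + Z\right) = 1 - Z$)
$E{\left(T,g \right)} = 4$ ($E{\left(T,g \right)} = 1 - \left(-2 - 1\right) = 1 - -3 = 1 + 3 = 4$)
$H{\left(C,y \right)} = -25$ ($H{\left(C,y \right)} = 5 \left(1 + 2 \left(-3\right)\right) = 5 \left(1 - 6\right) = 5 \left(-5\right) = -25$)
$\left(H{\left(0,-5 \right)} + E{\left(1,3 \right)}\right)^{2} \left(-834\right) = \left(-25 + 4\right)^{2} \left(-834\right) = \left(-21\right)^{2} \left(-834\right) = 441 \left(-834\right) = -367794$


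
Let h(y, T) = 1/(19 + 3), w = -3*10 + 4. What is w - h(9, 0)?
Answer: -573/22 ≈ -26.045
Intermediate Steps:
w = -26 (w = -30 + 4 = -26)
h(y, T) = 1/22
w - h(9, 0) = -26 - 1*1/22 = -26 - 1/22 = -573/22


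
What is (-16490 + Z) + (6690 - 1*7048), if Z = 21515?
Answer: 4667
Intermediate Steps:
(-16490 + Z) + (6690 - 1*7048) = (-16490 + 21515) + (6690 - 1*7048) = 5025 + (6690 - 7048) = 5025 - 358 = 4667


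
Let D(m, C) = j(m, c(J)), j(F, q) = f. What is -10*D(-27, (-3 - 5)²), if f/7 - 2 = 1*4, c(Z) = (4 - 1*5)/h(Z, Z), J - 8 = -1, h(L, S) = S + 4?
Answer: -420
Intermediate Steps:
h(L, S) = 4 + S
J = 7 (J = 8 - 1 = 7)
c(Z) = -1/(4 + Z) (c(Z) = (4 - 1*5)/(4 + Z) = (4 - 5)/(4 + Z) = -1/(4 + Z))
f = 42 (f = 14 + 7*(1*4) = 14 + 7*4 = 14 + 28 = 42)
j(F, q) = 42
D(m, C) = 42
-10*D(-27, (-3 - 5)²) = -10*42 = -420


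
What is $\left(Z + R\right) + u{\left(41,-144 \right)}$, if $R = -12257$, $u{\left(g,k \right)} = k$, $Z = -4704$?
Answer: $-17105$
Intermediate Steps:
$\left(Z + R\right) + u{\left(41,-144 \right)} = \left(-4704 - 12257\right) - 144 = -16961 - 144 = -17105$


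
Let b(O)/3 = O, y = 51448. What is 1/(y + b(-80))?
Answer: 1/51208 ≈ 1.9528e-5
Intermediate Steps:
b(O) = 3*O
1/(y + b(-80)) = 1/(51448 + 3*(-80)) = 1/(51448 - 240) = 1/51208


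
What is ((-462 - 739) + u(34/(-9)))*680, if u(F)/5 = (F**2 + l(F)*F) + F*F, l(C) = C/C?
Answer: -59330680/81 ≈ -7.3248e+5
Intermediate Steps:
l(C) = 1
u(F) = 5*F + 10*F**2 (u(F) = 5*((F**2 + 1*F) + F*F) = 5*((F**2 + F) + F**2) = 5*((F + F**2) + F**2) = 5*(F + 2*F**2) = 5*F + 10*F**2)
((-462 - 739) + u(34/(-9)))*680 = ((-462 - 739) + 5*(34/(-9))*(1 + 2*(34/(-9))))*680 = (-1201 + 5*(34*(-1/9))*(1 + 2*(34*(-1/9))))*680 = (-1201 + 5*(-34/9)*(1 + 2*(-34/9)))*680 = (-1201 + 5*(-34/9)*(1 - 68/9))*680 = (-1201 + 5*(-34/9)*(-59/9))*680 = (-1201 + 10030/81)*680 = -87251/81*680 = -59330680/81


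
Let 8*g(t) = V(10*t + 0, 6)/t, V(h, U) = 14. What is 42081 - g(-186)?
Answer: 31308271/744 ≈ 42081.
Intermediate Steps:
g(t) = 7/(4*t) (g(t) = (14/t)/8 = 7/(4*t))
42081 - g(-186) = 42081 - 7/(4*(-186)) = 42081 - 7*(-1)/(4*186) = 42081 - 1*(-7/744) = 42081 + 7/744 = 31308271/744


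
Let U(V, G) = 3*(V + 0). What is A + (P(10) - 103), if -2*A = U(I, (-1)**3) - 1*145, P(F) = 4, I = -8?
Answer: -29/2 ≈ -14.500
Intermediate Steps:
U(V, G) = 3*V
A = 169/2 (A = -(3*(-8) - 1*145)/2 = -(-24 - 145)/2 = -1/2*(-169) = 169/2 ≈ 84.500)
A + (P(10) - 103) = 169/2 + (4 - 103) = 169/2 - 99 = -29/2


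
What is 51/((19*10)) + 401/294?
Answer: 22796/13965 ≈ 1.6324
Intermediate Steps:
51/((19*10)) + 401/294 = 51/190 + 401*(1/294) = 51*(1/190) + 401/294 = 51/190 + 401/294 = 22796/13965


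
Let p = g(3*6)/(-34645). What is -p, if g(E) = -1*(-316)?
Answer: 316/34645 ≈ 0.0091211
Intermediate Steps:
g(E) = 316
p = -316/34645 (p = 316/(-34645) = 316*(-1/34645) = -316/34645 ≈ -0.0091211)
-p = -1*(-316/34645) = 316/34645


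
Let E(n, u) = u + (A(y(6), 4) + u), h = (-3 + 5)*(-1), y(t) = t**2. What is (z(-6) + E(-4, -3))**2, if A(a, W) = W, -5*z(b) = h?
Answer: 64/25 ≈ 2.5600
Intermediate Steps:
h = -2 (h = 2*(-1) = -2)
z(b) = 2/5 (z(b) = -1/5*(-2) = 2/5)
E(n, u) = 4 + 2*u (E(n, u) = u + (4 + u) = 4 + 2*u)
(z(-6) + E(-4, -3))**2 = (2/5 + (4 + 2*(-3)))**2 = (2/5 + (4 - 6))**2 = (2/5 - 2)**2 = (-8/5)**2 = 64/25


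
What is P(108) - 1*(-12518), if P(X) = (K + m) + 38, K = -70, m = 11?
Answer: 12497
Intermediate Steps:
P(X) = -21 (P(X) = (-70 + 11) + 38 = -59 + 38 = -21)
P(108) - 1*(-12518) = -21 - 1*(-12518) = -21 + 12518 = 12497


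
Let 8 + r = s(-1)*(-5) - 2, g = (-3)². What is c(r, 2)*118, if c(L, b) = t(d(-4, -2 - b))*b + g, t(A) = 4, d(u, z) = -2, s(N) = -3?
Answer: 2006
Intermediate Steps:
g = 9
r = 5 (r = -8 + (-3*(-5) - 2) = -8 + (15 - 2) = -8 + 13 = 5)
c(L, b) = 9 + 4*b (c(L, b) = 4*b + 9 = 9 + 4*b)
c(r, 2)*118 = (9 + 4*2)*118 = (9 + 8)*118 = 17*118 = 2006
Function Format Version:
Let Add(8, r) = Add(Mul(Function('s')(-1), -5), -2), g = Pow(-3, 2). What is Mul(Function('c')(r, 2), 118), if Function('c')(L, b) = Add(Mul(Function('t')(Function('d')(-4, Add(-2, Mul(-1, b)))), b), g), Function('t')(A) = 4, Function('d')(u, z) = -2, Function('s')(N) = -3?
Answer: 2006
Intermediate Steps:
g = 9
r = 5 (r = Add(-8, Add(Mul(-3, -5), -2)) = Add(-8, Add(15, -2)) = Add(-8, 13) = 5)
Function('c')(L, b) = Add(9, Mul(4, b)) (Function('c')(L, b) = Add(Mul(4, b), 9) = Add(9, Mul(4, b)))
Mul(Function('c')(r, 2), 118) = Mul(Add(9, Mul(4, 2)), 118) = Mul(Add(9, 8), 118) = Mul(17, 118) = 2006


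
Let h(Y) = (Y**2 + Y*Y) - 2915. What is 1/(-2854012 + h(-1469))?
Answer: 1/1458995 ≈ 6.8540e-7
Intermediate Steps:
h(Y) = -2915 + 2*Y**2 (h(Y) = (Y**2 + Y**2) - 2915 = 2*Y**2 - 2915 = -2915 + 2*Y**2)
1/(-2854012 + h(-1469)) = 1/(-2854012 + (-2915 + 2*(-1469)**2)) = 1/(-2854012 + (-2915 + 2*2157961)) = 1/(-2854012 + (-2915 + 4315922)) = 1/(-2854012 + 4313007) = 1/1458995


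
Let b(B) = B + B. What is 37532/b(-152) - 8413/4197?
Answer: -40019839/318972 ≈ -125.47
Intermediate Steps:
b(B) = 2*B
37532/b(-152) - 8413/4197 = 37532/((2*(-152))) - 8413/4197 = 37532/(-304) - 8413*1/4197 = 37532*(-1/304) - 8413/4197 = -9383/76 - 8413/4197 = -40019839/318972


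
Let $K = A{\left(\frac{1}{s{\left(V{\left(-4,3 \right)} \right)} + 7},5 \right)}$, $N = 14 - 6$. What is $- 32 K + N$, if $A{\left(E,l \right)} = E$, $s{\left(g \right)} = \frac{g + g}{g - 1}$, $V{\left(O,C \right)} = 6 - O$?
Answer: $\frac{376}{83} \approx 4.5301$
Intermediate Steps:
$s{\left(g \right)} = \frac{2 g}{-1 + g}$
$N = 8$ ($N = 14 - 6 = 8$)
$K = \frac{9}{83}$ ($K = \frac{1}{\frac{2 \left(6 - -4\right)}{-1 + \left(6 - -4\right)} + 7} = \frac{1}{\frac{2 \left(6 + 4\right)}{-1 + \left(6 + 4\right)} + 7} = \frac{1}{2 \cdot 10 \frac{1}{-1 + 10} + 7} = \frac{1}{2 \cdot 10 \cdot \frac{1}{9} + 7} = \frac{1}{\frac{20}{9} + 7} = \frac{1}{\frac{83}{9}} = \frac{9}{83} \approx 0.10843$)
$- 32 K + N = \left(-32\right) \frac{9}{83} + 8 = - \frac{288}{83} + 8 = \frac{376}{83}$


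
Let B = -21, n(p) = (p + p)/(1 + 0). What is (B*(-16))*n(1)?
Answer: 672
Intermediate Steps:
n(p) = 2*p (n(p) = (2*p)/1 = (2*p)*1 = 2*p)
(B*(-16))*n(1) = (-21*(-16))*(2*1) = 336*2 = 672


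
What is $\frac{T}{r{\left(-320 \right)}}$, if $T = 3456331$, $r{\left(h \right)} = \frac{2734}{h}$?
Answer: $- \frac{553012960}{1367} \approx -4.0455 \cdot 10^{5}$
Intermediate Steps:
$\frac{T}{r{\left(-320 \right)}} = \frac{3456331}{2734 \frac{1}{-320}} = \frac{3456331}{2734 \left(- \frac{1}{320}\right)} = \frac{3456331}{- \frac{1367}{160}} = 3456331 \left(- \frac{160}{1367}\right) = - \frac{553012960}{1367}$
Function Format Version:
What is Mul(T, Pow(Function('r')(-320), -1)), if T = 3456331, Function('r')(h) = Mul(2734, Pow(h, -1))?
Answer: Rational(-553012960, 1367) ≈ -4.0455e+5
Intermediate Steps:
Mul(T, Pow(Function('r')(-320), -1)) = Mul(3456331, Pow(Mul(2734, Pow(-320, -1)), -1)) = Mul(3456331, Pow(Mul(2734, Rational(-1, 320)), -1)) = Mul(3456331, Pow(Rational(-1367, 160), -1)) = Mul(3456331, Rational(-160, 1367)) = Rational(-553012960, 1367)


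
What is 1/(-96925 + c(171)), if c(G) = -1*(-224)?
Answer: -1/96701 ≈ -1.0341e-5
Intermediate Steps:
c(G) = 224
1/(-96925 + c(171)) = 1/(-96925 + 224) = 1/(-96701) = -1/96701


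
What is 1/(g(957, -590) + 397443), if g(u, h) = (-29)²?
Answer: 1/398284 ≈ 2.5108e-6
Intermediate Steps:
g(u, h) = 841
1/(g(957, -590) + 397443) = 1/(841 + 397443) = 1/398284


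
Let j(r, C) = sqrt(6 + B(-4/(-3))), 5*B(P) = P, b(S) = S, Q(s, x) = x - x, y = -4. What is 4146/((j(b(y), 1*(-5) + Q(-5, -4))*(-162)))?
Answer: -691*sqrt(1410)/2538 ≈ -10.223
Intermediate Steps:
Q(s, x) = 0
B(P) = P/5
j(r, C) = sqrt(1410)/15 (j(r, C) = sqrt(6 + (-4/(-3))/5) = sqrt(6 + (-4*(-1/3))/5) = sqrt(6 + (1/5)*(4/3)) = sqrt(6 + 4/15) = sqrt(94/15) = sqrt(1410)/15)
4146/((j(b(y), 1*(-5) + Q(-5, -4))*(-162))) = 4146/(((sqrt(1410)/15)*(-162))) = 4146/((-54*sqrt(1410)/5)) = 4146*(-sqrt(1410)/15228) = -691*sqrt(1410)/2538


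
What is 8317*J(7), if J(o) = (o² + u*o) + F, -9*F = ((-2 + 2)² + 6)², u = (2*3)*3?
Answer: 1422207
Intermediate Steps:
u = 18 (u = 6*3 = 18)
F = -4 (F = -((-2 + 2)² + 6)²/9 = -(0² + 6)²/9 = -(0 + 6)²/9 = -⅑*6² = -⅑*36 = -4)
J(o) = -4 + o² + 18*o (J(o) = (o² + 18*o) - 4 = -4 + o² + 18*o)
8317*J(7) = 8317*(-4 + 7² + 18*7) = 8317*(-4 + 49 + 126) = 8317*171 = 1422207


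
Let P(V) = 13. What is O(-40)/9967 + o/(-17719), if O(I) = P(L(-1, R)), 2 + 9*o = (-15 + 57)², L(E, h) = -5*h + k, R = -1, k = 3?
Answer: -15488731/1589447457 ≈ -0.0097447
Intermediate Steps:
L(E, h) = 3 - 5*h (L(E, h) = -5*h + 3 = 3 - 5*h)
o = 1762/9 (o = -2/9 + (-15 + 57)²/9 = -2/9 + (⅑)*42² = -2/9 + (⅑)*1764 = -2/9 + 196 = 1762/9 ≈ 195.78)
O(I) = 13
O(-40)/9967 + o/(-17719) = 13/9967 + (1762/9)/(-17719) = 13*(1/9967) + (1762/9)*(-1/17719) = 13/9967 - 1762/159471 = -15488731/1589447457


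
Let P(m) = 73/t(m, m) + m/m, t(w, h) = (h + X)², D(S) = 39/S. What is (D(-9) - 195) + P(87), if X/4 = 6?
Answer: -2443592/12321 ≈ -198.33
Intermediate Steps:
X = 24 (X = 4*6 = 24)
t(w, h) = (24 + h)² (t(w, h) = (h + 24)² = (24 + h)²)
P(m) = 1 + 73/(24 + m)² (P(m) = 73/((24 + m)²) + m/m = 73/(24 + m)² + 1 = 1 + 73/(24 + m)²)
(D(-9) - 195) + P(87) = (39/(-9) - 195) + (1 + 73/(24 + 87)²) = (39*(-⅑) - 195) + (1 + 73/111²) = (-13/3 - 195) + (1 + 73*(1/12321)) = -598/3 + (1 + 73/12321) = -598/3 + 12394/12321 = -2443592/12321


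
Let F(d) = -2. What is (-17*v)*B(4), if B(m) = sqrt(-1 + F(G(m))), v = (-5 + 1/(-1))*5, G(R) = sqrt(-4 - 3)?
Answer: 510*I*sqrt(3) ≈ 883.35*I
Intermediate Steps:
G(R) = I*sqrt(7) (G(R) = sqrt(-7) = I*sqrt(7))
v = -30 (v = (-5 - 1)*5 = -6*5 = -30)
B(m) = I*sqrt(3) (B(m) = sqrt(-1 - 2) = sqrt(-3) = I*sqrt(3))
(-17*v)*B(4) = (-17*(-30))*(I*sqrt(3)) = 510*(I*sqrt(3)) = 510*I*sqrt(3)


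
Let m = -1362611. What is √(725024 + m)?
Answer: 3*I*√70843 ≈ 798.49*I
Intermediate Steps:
√(725024 + m) = √(725024 - 1362611) = √(-637587) = 3*I*√70843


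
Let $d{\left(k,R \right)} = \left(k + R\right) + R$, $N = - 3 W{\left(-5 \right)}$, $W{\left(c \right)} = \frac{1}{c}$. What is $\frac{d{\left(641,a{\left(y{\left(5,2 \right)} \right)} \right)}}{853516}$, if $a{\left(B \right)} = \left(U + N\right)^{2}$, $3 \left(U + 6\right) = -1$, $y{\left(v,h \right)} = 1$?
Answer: $\frac{159017}{192041100} \approx 0.00082804$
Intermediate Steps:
$N = \frac{3}{5}$ ($N = - \frac{3}{-5} = \left(-3\right) \left(- \frac{1}{5}\right) = \frac{3}{5} \approx 0.6$)
$U = - \frac{19}{3}$ ($U = -6 + \frac{1}{3} \left(-1\right) = -6 - \frac{1}{3} = - \frac{19}{3} \approx -6.3333$)
$a{\left(B \right)} = \frac{7396}{225}$ ($a{\left(B \right)} = \left(- \frac{19}{3} + \frac{3}{5}\right)^{2} = \left(- \frac{86}{15}\right)^{2} = \frac{7396}{225}$)
$d{\left(k,R \right)} = k + 2 R$ ($d{\left(k,R \right)} = \left(R + k\right) + R = k + 2 R$)
$\frac{d{\left(641,a{\left(y{\left(5,2 \right)} \right)} \right)}}{853516} = \frac{641 + 2 \cdot \frac{7396}{225}}{853516} = \left(641 + \frac{14792}{225}\right) \frac{1}{853516} = \frac{159017}{225} \cdot \frac{1}{853516} = \frac{159017}{192041100}$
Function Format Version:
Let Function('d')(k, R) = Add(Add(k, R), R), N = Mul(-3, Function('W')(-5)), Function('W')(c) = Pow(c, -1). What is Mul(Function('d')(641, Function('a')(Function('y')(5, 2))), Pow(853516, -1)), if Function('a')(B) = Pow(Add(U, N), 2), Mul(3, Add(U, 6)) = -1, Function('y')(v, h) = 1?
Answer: Rational(159017, 192041100) ≈ 0.00082804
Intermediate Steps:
N = Rational(3, 5) (N = Mul(-3, Pow(-5, -1)) = Mul(-3, Rational(-1, 5)) = Rational(3, 5) ≈ 0.60000)
U = Rational(-19, 3) (U = Add(-6, Mul(Rational(1, 3), -1)) = Add(-6, Rational(-1, 3)) = Rational(-19, 3) ≈ -6.3333)
Function('a')(B) = Rational(7396, 225) (Function('a')(B) = Pow(Add(Rational(-19, 3), Rational(3, 5)), 2) = Pow(Rational(-86, 15), 2) = Rational(7396, 225))
Function('d')(k, R) = Add(k, Mul(2, R)) (Function('d')(k, R) = Add(Add(R, k), R) = Add(k, Mul(2, R)))
Mul(Function('d')(641, Function('a')(Function('y')(5, 2))), Pow(853516, -1)) = Mul(Add(641, Mul(2, Rational(7396, 225))), Pow(853516, -1)) = Mul(Add(641, Rational(14792, 225)), Rational(1, 853516)) = Mul(Rational(159017, 225), Rational(1, 853516)) = Rational(159017, 192041100)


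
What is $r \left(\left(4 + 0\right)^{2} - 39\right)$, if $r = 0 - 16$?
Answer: $368$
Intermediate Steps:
$r = -16$ ($r = 0 - 16 = -16$)
$r \left(\left(4 + 0\right)^{2} - 39\right) = - 16 \left(\left(4 + 0\right)^{2} - 39\right) = - 16 \left(4^{2} - 39\right) = - 16 \left(16 - 39\right) = \left(-16\right) \left(-23\right) = 368$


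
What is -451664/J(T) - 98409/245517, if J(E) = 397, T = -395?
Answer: -36976752887/32490083 ≈ -1138.1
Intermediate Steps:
-451664/J(T) - 98409/245517 = -451664/397 - 98409/245517 = -451664*1/397 - 98409*1/245517 = -451664/397 - 32803/81839 = -36976752887/32490083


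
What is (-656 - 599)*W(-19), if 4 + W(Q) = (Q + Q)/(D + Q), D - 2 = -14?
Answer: 107930/31 ≈ 3481.6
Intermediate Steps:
D = -12 (D = 2 - 14 = -12)
W(Q) = -4 + 2*Q/(-12 + Q) (W(Q) = -4 + (Q + Q)/(-12 + Q) = -4 + (2*Q)/(-12 + Q) = -4 + 2*Q/(-12 + Q))
(-656 - 599)*W(-19) = (-656 - 599)*(2*(24 - 1*(-19))/(-12 - 19)) = -2510*(24 + 19)/(-31) = -2510*(-1)*43/31 = -1255*(-86/31) = 107930/31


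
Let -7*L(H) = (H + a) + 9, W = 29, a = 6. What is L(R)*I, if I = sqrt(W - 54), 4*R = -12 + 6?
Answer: -135*I/14 ≈ -9.6429*I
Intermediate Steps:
R = -3/2 (R = (-12 + 6)/4 = (1/4)*(-6) = -3/2 ≈ -1.5000)
L(H) = -15/7 - H/7 (L(H) = -((H + 6) + 9)/7 = -((6 + H) + 9)/7 = -(15 + H)/7 = -15/7 - H/7)
I = 5*I (I = sqrt(29 - 54) = sqrt(-25) = 5*I ≈ 5.0*I)
L(R)*I = (-15/7 - 1/7*(-3/2))*(5*I) = (-15/7 + 3/14)*(5*I) = -135*I/14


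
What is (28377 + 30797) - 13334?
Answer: 45840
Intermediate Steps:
(28377 + 30797) - 13334 = 59174 - 13334 = 45840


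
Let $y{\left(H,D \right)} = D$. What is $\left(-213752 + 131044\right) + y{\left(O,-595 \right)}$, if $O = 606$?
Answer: $-83303$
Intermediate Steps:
$\left(-213752 + 131044\right) + y{\left(O,-595 \right)} = \left(-213752 + 131044\right) - 595 = -82708 - 595 = -83303$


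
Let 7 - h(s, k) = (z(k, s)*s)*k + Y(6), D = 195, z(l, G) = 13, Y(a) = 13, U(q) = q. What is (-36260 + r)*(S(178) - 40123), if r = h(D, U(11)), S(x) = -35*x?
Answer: 2973591303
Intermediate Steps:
h(s, k) = -6 - 13*k*s (h(s, k) = 7 - ((13*s)*k + 13) = 7 - (13*k*s + 13) = 7 - (13 + 13*k*s) = 7 + (-13 - 13*k*s) = -6 - 13*k*s)
r = -27891 (r = -6 - 13*11*195 = -6 - 27885 = -27891)
(-36260 + r)*(S(178) - 40123) = (-36260 - 27891)*(-35*178 - 40123) = -64151*(-6230 - 40123) = -64151*(-46353) = 2973591303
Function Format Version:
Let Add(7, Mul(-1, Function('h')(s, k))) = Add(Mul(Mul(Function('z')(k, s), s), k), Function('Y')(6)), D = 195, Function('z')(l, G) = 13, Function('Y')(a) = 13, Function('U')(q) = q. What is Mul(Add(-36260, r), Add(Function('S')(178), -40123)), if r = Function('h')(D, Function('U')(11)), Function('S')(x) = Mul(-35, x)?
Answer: 2973591303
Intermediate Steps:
Function('h')(s, k) = Add(-6, Mul(-13, k, s)) (Function('h')(s, k) = Add(7, Mul(-1, Add(Mul(Mul(13, s), k), 13))) = Add(7, Mul(-1, Add(Mul(13, k, s), 13))) = Add(7, Mul(-1, Add(13, Mul(13, k, s)))) = Add(7, Add(-13, Mul(-13, k, s))) = Add(-6, Mul(-13, k, s)))
r = -27891 (r = Add(-6, Mul(-13, 11, 195)) = Add(-6, -27885) = -27891)
Mul(Add(-36260, r), Add(Function('S')(178), -40123)) = Mul(Add(-36260, -27891), Add(Mul(-35, 178), -40123)) = Mul(-64151, Add(-6230, -40123)) = Mul(-64151, -46353) = 2973591303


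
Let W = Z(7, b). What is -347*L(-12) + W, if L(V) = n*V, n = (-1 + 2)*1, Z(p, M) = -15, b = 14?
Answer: 4149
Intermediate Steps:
W = -15
n = 1 (n = 1*1 = 1)
L(V) = V (L(V) = 1*V = V)
-347*L(-12) + W = -347*(-12) - 15 = 4164 - 15 = 4149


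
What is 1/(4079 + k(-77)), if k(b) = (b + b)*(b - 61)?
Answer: 1/25331 ≈ 3.9477e-5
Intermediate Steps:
k(b) = 2*b*(-61 + b) (k(b) = (2*b)*(-61 + b) = 2*b*(-61 + b))
1/(4079 + k(-77)) = 1/(4079 + 2*(-77)*(-61 - 77)) = 1/(4079 + 2*(-77)*(-138)) = 1/(4079 + 21252) = 1/25331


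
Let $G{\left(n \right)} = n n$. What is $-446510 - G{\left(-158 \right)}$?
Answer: $-471474$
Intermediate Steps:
$G{\left(n \right)} = n^{2}$
$-446510 - G{\left(-158 \right)} = -446510 - \left(-158\right)^{2} = -446510 - 24964 = -471474$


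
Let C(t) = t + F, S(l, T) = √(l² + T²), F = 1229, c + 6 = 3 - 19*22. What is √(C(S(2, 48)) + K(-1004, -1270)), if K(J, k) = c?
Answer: √(808 + 2*√577) ≈ 29.258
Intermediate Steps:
c = -421 (c = -6 + (3 - 19*22) = -6 + (3 - 418) = -6 - 415 = -421)
K(J, k) = -421
S(l, T) = √(T² + l²)
C(t) = 1229 + t (C(t) = t + 1229 = 1229 + t)
√(C(S(2, 48)) + K(-1004, -1270)) = √((1229 + √(48² + 2²)) - 421) = √((1229 + √(2304 + 4)) - 421) = √((1229 + √2308) - 421) = √((1229 + 2*√577) - 421) = √(808 + 2*√577)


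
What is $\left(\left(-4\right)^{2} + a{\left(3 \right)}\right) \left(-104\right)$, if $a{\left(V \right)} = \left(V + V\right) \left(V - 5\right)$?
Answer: $-416$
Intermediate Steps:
$a{\left(V \right)} = 2 V \left(-5 + V\right)$
$\left(\left(-4\right)^{2} + a{\left(3 \right)}\right) \left(-104\right) = \left(\left(-4\right)^{2} + 2 \cdot 3 \left(-5 + 3\right)\right) \left(-104\right) = \left(16 + 2 \cdot 3 \left(-2\right)\right) \left(-104\right) = \left(16 - 12\right) \left(-104\right) = 4 \left(-104\right) = -416$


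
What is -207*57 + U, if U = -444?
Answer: -12243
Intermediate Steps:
-207*57 + U = -207*57 - 444 = -11799 - 444 = -12243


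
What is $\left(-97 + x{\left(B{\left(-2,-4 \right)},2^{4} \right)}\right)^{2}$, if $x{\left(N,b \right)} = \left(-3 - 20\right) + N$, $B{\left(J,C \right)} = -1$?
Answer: $14641$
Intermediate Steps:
$x{\left(N,b \right)} = -23 + N$ ($x{\left(N,b \right)} = \left(-3 - 20\right) + N = -23 + N$)
$\left(-97 + x{\left(B{\left(-2,-4 \right)},2^{4} \right)}\right)^{2} = \left(-97 - 24\right)^{2} = \left(-121\right)^{2} = 14641$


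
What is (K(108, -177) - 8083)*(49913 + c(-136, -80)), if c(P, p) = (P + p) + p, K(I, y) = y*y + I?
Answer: 1158755418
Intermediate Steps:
K(I, y) = I + y² (K(I, y) = y² + I = I + y²)
c(P, p) = P + 2*p
(K(108, -177) - 8083)*(49913 + c(-136, -80)) = ((108 + (-177)²) - 8083)*(49913 + (-136 + 2*(-80))) = ((108 + 31329) - 8083)*(49913 + (-136 - 160)) = (31437 - 8083)*(49913 - 296) = 23354*49617 = 1158755418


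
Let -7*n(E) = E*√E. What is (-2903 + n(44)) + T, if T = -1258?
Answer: -4161 - 88*√11/7 ≈ -4202.7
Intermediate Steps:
n(E) = -E^(3/2)/7 (n(E) = -E*√E/7 = -E^(3/2)/7)
(-2903 + n(44)) + T = (-2903 - 88*√11/7) - 1258 = -4161 - 88*√11/7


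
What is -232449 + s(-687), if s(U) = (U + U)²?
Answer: 1655427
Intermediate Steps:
s(U) = 4*U² (s(U) = (2*U)² = 4*U²)
-232449 + s(-687) = -232449 + 4*(-687)² = -232449 + 4*471969 = -232449 + 1887876 = 1655427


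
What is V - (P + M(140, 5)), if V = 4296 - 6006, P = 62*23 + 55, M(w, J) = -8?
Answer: -3183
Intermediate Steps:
P = 1481 (P = 1426 + 55 = 1481)
V = -1710
V - (P + M(140, 5)) = -1710 - (1481 - 8) = -1710 - 1*1473 = -1710 - 1473 = -3183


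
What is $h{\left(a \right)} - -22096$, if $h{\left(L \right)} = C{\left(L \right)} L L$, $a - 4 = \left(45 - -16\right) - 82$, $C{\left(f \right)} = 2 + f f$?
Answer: $106195$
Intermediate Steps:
$C{\left(f \right)} = 2 + f^{2}$
$a = -17$ ($a = 4 + \left(\left(45 - -16\right) - 82\right) = 4 + \left(\left(45 + 16\right) - 82\right) = 4 + \left(61 - 82\right) = 4 - 21 = -17$)
$h{\left(L \right)} = L^{2} \left(2 + L^{2}\right)$ ($h{\left(L \right)} = \left(2 + L^{2}\right) L L = L \left(2 + L^{2}\right) L = L^{2} \left(2 + L^{2}\right)$)
$h{\left(a \right)} - -22096 = \left(-17\right)^{2} \left(2 + \left(-17\right)^{2}\right) - -22096 = 289 \left(2 + 289\right) + 22096 = 289 \cdot 291 + 22096 = 84099 + 22096 = 106195$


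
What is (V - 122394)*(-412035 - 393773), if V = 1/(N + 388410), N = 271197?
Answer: 65054442428223856/659607 ≈ 9.8626e+10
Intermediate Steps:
V = 1/659607 (V = 1/(271197 + 388410) = 1/659607 ≈ 1.5161e-6)
(V - 122394)*(-412035 - 393773) = (1/659607 - 122394)*(-412035 - 393773) = -80731939157/659607*(-805808) = 65054442428223856/659607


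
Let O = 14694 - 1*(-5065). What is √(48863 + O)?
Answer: √68622 ≈ 261.96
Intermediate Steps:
O = 19759 (O = 14694 + 5065 = 19759)
√(48863 + O) = √(48863 + 19759) = √68622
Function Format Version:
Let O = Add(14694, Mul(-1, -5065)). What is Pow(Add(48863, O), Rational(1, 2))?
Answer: Pow(68622, Rational(1, 2)) ≈ 261.96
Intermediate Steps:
O = 19759 (O = Add(14694, 5065) = 19759)
Pow(Add(48863, O), Rational(1, 2)) = Pow(Add(48863, 19759), Rational(1, 2)) = Pow(68622, Rational(1, 2))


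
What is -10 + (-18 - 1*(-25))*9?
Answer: 53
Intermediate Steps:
-10 + (-18 - 1*(-25))*9 = -10 + (-18 + 25)*9 = -10 + 7*9 = -10 + 63 = 53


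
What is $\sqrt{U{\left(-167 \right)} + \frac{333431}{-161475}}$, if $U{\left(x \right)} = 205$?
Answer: $\frac{4 \sqrt{13228413081}}{32295} \approx 14.246$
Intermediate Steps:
$\sqrt{U{\left(-167 \right)} + \frac{333431}{-161475}} = \sqrt{205 + \frac{333431}{-161475}} = \sqrt{205 + 333431 \left(- \frac{1}{161475}\right)} = \sqrt{205 - \frac{333431}{161475}} = \sqrt{\frac{32768944}{161475}} = \frac{4 \sqrt{13228413081}}{32295}$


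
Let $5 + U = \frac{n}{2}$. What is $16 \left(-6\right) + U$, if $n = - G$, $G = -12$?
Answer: $-95$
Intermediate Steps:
$n = 12$ ($n = \left(-1\right) \left(-12\right) = 12$)
$U = 1$ ($U = -5 + \frac{12}{2} = -5 + 12 \cdot \frac{1}{2} = -5 + 6 = 1$)
$16 \left(-6\right) + U = 16 \left(-6\right) + 1 = -96 + 1 = -95$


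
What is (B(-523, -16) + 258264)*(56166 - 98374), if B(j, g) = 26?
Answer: -10901904320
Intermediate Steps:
(B(-523, -16) + 258264)*(56166 - 98374) = (26 + 258264)*(56166 - 98374) = 258290*(-42208) = -10901904320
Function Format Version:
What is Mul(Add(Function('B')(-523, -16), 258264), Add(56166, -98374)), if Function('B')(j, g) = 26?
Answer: -10901904320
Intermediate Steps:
Mul(Add(Function('B')(-523, -16), 258264), Add(56166, -98374)) = Mul(Add(26, 258264), Add(56166, -98374)) = Mul(258290, -42208) = -10901904320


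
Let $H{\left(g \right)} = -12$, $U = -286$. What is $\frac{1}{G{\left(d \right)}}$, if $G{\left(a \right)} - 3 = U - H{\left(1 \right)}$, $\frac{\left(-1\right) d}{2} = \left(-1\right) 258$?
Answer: $- \frac{1}{271} \approx -0.00369$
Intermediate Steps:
$d = 516$ ($d = - 2 \left(\left(-1\right) 258\right) = \left(-2\right) \left(-258\right) = 516$)
$G{\left(a \right)} = -271$ ($G{\left(a \right)} = 3 - 274 = -271$)
$\frac{1}{G{\left(d \right)}} = \frac{1}{-271} = - \frac{1}{271}$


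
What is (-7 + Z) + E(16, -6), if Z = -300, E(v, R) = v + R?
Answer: -297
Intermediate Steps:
E(v, R) = R + v
(-7 + Z) + E(16, -6) = (-7 - 300) + (-6 + 16) = -307 + 10 = -297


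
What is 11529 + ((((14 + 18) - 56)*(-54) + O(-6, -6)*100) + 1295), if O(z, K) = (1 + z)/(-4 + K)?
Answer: 14170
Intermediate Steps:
O(z, K) = (1 + z)/(-4 + K)
11529 + ((((14 + 18) - 56)*(-54) + O(-6, -6)*100) + 1295) = 11529 + ((((14 + 18) - 56)*(-54) + ((1 - 6)/(-4 - 6))*100) + 1295) = 11529 + (((32 - 56)*(-54) + (-5/(-10))*100) + 1295) = 11529 + ((-24*(-54) - ⅒*(-5)*100) + 1295) = 11529 + ((1296 + (½)*100) + 1295) = 11529 + ((1296 + 50) + 1295) = 11529 + (1346 + 1295) = 11529 + 2641 = 14170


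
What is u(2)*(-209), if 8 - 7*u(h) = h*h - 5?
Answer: -1881/7 ≈ -268.71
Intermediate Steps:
u(h) = 13/7 - h**2/7 (u(h) = 8/7 - (h*h - 5)/7 = 8/7 - (h**2 - 5)/7 = 8/7 - (-5 + h**2)/7 = 8/7 + (5/7 - h**2/7) = 13/7 - h**2/7)
u(2)*(-209) = (13/7 - 1/7*2**2)*(-209) = (13/7 - 1/7*4)*(-209) = (13/7 - 4/7)*(-209) = (9/7)*(-209) = -1881/7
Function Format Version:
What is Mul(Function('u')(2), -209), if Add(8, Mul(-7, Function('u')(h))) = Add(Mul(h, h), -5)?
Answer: Rational(-1881, 7) ≈ -268.71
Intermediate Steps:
Function('u')(h) = Add(Rational(13, 7), Mul(Rational(-1, 7), Pow(h, 2))) (Function('u')(h) = Add(Rational(8, 7), Mul(Rational(-1, 7), Add(Mul(h, h), -5))) = Add(Rational(8, 7), Mul(Rational(-1, 7), Add(Pow(h, 2), -5))) = Add(Rational(8, 7), Mul(Rational(-1, 7), Add(-5, Pow(h, 2)))) = Add(Rational(8, 7), Add(Rational(5, 7), Mul(Rational(-1, 7), Pow(h, 2)))) = Add(Rational(13, 7), Mul(Rational(-1, 7), Pow(h, 2))))
Mul(Function('u')(2), -209) = Mul(Add(Rational(13, 7), Mul(Rational(-1, 7), Pow(2, 2))), -209) = Mul(Add(Rational(13, 7), Mul(Rational(-1, 7), 4)), -209) = Mul(Add(Rational(13, 7), Rational(-4, 7)), -209) = Mul(Rational(9, 7), -209) = Rational(-1881, 7)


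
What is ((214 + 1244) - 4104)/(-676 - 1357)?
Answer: 2646/2033 ≈ 1.3015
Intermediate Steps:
((214 + 1244) - 4104)/(-676 - 1357) = (1458 - 4104)/(-2033) = -2646*(-1/2033) = 2646/2033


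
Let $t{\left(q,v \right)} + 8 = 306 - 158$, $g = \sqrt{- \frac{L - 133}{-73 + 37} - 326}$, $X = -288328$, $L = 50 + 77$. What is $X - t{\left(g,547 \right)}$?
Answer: $-288468$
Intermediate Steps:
$L = 127$
$g = \frac{i \sqrt{11742}}{6}$ ($g = \sqrt{- \frac{127 - 133}{-73 + 37} - 326} = \sqrt{- \frac{-6}{-36} - 326} = \sqrt{- \frac{\left(-6\right) \left(-1\right)}{36} - 326} = \sqrt{\left(-1\right) \frac{1}{6} - 326} = \sqrt{- \frac{1}{6} - 326} = \sqrt{- \frac{1957}{6}} = \frac{i \sqrt{11742}}{6} \approx 18.06 i$)
$t{\left(q,v \right)} = 140$ ($t{\left(q,v \right)} = -8 + \left(306 - 158\right) = -8 + 148 = 140$)
$X - t{\left(g,547 \right)} = -288328 - 140 = -288468$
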